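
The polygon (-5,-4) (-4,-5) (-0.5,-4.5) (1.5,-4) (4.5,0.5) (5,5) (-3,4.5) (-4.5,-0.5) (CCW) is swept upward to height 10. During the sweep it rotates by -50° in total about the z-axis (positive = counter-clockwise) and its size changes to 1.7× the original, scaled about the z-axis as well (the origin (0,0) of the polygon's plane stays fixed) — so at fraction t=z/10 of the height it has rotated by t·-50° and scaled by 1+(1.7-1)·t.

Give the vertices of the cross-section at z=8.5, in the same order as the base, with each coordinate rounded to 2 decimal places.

t = z/height = 8.5/10 = 0.85
s = 1 + (scale-1)·z/height = 1 + (1.7-1)·8.5/10 = 1.595000
θ = twist·z/height = -50°·8.5/10 = -42.5000° = -0.741765 rad
cos θ = 0.737277, sin θ = -0.675590 (intermediates below are computed at full precision and shown rounded to 5 d.p.)
v1: (-5,-4) → rotate → (-6.38875,0.42884) → ×s → (-10.19005,0.68400) → (-10.19,0.68)
v2: (-4,-5) → rotate → (-6.32706,-0.98403) → ×s → (-10.09166,-1.56952) → (-10.09,-1.57)
v3: (-0.5,-4.5) → rotate → (-3.40879,-2.97995) → ×s → (-5.43703,-4.75302) → (-5.44,-4.75)
v4: (1.5,-4) → rotate → (-1.59644,-3.96249) → ×s → (-2.54633,-6.32018) → (-2.55,-6.32)
v5: (4.5,0.5) → rotate → (3.65554,-2.67152) → ×s → (5.83059,-4.26107) → (5.83,-4.26)
v6: (5,5) → rotate → (7.06434,0.30844) → ×s → (11.26762,0.49195) → (11.27,0.49)
v7: (-3,4.5) → rotate → (0.82832,5.34452) → ×s → (1.32118,8.52451) → (1.32,8.52)
v8: (-4.5,-0.5) → rotate → (-3.65554,2.67152) → ×s → (-5.83059,4.26107) → (-5.83,4.26)

Cross-section at z=8.5: (-10.19,0.68) (-10.09,-1.57) (-5.44,-4.75) (-2.55,-6.32) (5.83,-4.26) (11.27,0.49) (1.32,8.52) (-5.83,4.26)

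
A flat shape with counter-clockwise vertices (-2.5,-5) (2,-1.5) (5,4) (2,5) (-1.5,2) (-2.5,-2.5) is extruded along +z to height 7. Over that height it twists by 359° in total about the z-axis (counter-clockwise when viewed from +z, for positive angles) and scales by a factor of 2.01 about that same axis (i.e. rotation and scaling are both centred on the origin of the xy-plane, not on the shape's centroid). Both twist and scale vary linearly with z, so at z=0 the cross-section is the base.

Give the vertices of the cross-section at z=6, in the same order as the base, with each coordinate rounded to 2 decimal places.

t = z/height = 6/7 = 0.857143
s = 1 + (scale-1)·z/height = 1 + (2.01-1)·6/7 = 1.865714
θ = twist·z/height = 359°·6/7 = 307.7143° = 5.370627 rad
cos θ = 0.611724, sin θ = -0.791071 (intermediates below are computed at full precision and shown rounded to 5 d.p.)
v1: (-2.5,-5) → rotate → (-5.48467,-1.08094) → ×s → (-10.23282,-2.01673) → (-10.23,-2.02)
v2: (2,-1.5) → rotate → (0.03684,-2.49973) → ×s → (0.06874,-4.66378) → (0.07,-4.66)
v3: (5,4) → rotate → (6.22291,-1.50846) → ×s → (11.61016,-2.81435) → (11.61,-2.81)
v4: (2,5) → rotate → (5.17880,1.47648) → ×s → (9.66217,2.75469) → (9.66,2.75)
v5: (-1.5,2) → rotate → (0.66456,2.41006) → ×s → (1.23987,4.49647) → (1.24,4.50)
v6: (-2.5,-2.5) → rotate → (-3.50699,0.44837) → ×s → (-6.54304,0.83652) → (-6.54,0.84)

Cross-section at z=6: (-10.23,-2.02) (0.07,-4.66) (11.61,-2.81) (9.66,2.75) (1.24,4.50) (-6.54,0.84)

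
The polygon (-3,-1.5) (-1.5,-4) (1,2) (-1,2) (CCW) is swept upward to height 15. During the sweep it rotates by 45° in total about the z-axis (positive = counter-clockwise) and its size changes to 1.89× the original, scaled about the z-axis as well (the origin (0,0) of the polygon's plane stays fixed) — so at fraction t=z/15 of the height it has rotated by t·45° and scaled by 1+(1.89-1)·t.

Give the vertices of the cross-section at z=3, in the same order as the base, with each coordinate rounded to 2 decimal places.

Cross-section at z=3: (-3.21,-2.30) (-1.01,-4.93) (0.79,2.51) (-1.53,2.14)

t = z/height = 3/15 = 0.2
s = 1 + (scale-1)·z/height = 1 + (1.89-1)·3/15 = 1.178000
θ = twist·z/height = 45°·3/15 = 9.0000° = 0.157080 rad
cos θ = 0.987688, sin θ = 0.156434 (intermediates below are computed at full precision and shown rounded to 5 d.p.)
v1: (-3,-1.5) → rotate → (-2.72841,-1.95084) → ×s → (-3.21407,-2.29808) → (-3.21,-2.30)
v2: (-1.5,-4) → rotate → (-0.85579,-4.18541) → ×s → (-1.00813,-4.93041) → (-1.01,-4.93)
v3: (1,2) → rotate → (0.67482,2.13181) → ×s → (0.79494,2.51127) → (0.79,2.51)
v4: (-1,2) → rotate → (-1.30056,1.81894) → ×s → (-1.53206,2.14271) → (-1.53,2.14)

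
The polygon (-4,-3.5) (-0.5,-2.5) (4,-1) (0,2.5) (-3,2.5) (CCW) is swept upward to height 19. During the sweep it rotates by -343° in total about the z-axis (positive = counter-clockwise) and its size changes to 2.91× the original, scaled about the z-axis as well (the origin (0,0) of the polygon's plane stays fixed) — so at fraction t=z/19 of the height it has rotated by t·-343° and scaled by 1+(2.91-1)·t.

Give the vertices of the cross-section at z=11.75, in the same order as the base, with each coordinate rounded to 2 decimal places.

Cross-section at z=11.75: (11.45,1.83) (3.82,4.04) (-6.23,6.49) (-2.90,-4.62) (2.64,-8.10)

t = z/height = 11.75/19 = 0.618421
s = 1 + (scale-1)·z/height = 1 + (2.91-1)·11.75/19 = 2.181184
θ = twist·z/height = -343°·11.75/19 = -212.1184° = -3.702165 rad
cos θ = -0.846951, sin θ = 0.531671 (intermediates below are computed at full precision and shown rounded to 5 d.p.)
v1: (-4,-3.5) → rotate → (5.24865,0.83764) → ×s → (11.44828,1.82706) → (11.45,1.83)
v2: (-0.5,-2.5) → rotate → (1.75265,1.85154) → ×s → (3.82286,4.03855) → (3.82,4.04)
v3: (4,-1) → rotate → (-2.85613,2.97363) → ×s → (-6.22975,6.48604) → (-6.23,6.49)
v4: (0,2.5) → rotate → (-1.32918,-2.11738) → ×s → (-2.89918,-4.61839) → (-2.90,-4.62)
v5: (-3,2.5) → rotate → (1.21168,-3.71239) → ×s → (2.64289,-8.09741) → (2.64,-8.10)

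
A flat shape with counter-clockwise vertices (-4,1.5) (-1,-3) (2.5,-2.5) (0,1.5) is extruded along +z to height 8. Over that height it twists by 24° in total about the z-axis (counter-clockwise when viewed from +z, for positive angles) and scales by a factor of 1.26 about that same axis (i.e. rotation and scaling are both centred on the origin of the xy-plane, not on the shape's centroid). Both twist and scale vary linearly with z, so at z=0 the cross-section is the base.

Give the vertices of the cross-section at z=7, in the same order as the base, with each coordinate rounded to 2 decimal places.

t = z/height = 7/8 = 0.875
s = 1 + (scale-1)·z/height = 1 + (1.26-1)·7/8 = 1.227500
θ = twist·z/height = 24°·7/8 = 21.0000° = 0.366519 rad
cos θ = 0.933580, sin θ = 0.358368 (intermediates below are computed at full precision and shown rounded to 5 d.p.)
v1: (-4,1.5) → rotate → (-4.27187,-0.03310) → ×s → (-5.24372,-0.04063) → (-5.24,-0.04)
v2: (-1,-3) → rotate → (0.14152,-3.15911) → ×s → (0.17372,-3.87781) → (0.17,-3.88)
v3: (2.5,-2.5) → rotate → (3.22987,-1.43803) → ×s → (3.96467,-1.76518) → (3.96,-1.77)
v4: (0,1.5) → rotate → (-0.53755,1.40037) → ×s → (-0.65984,1.71895) → (-0.66,1.72)

Cross-section at z=7: (-5.24,-0.04) (0.17,-3.88) (3.96,-1.77) (-0.66,1.72)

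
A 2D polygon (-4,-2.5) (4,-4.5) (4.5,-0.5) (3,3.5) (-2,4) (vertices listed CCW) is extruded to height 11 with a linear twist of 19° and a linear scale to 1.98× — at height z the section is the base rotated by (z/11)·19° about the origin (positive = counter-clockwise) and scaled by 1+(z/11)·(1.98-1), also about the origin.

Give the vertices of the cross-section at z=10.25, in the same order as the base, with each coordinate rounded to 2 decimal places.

Cross-section at z=10.25: (-5.84,-6.88) (9.91,-5.87) (8.49,1.71) (3.43,8.12) (-5.97,6.13)

t = z/height = 10.25/11 = 0.931818
s = 1 + (scale-1)·z/height = 1 + (1.98-1)·10.25/11 = 1.913182
θ = twist·z/height = 19°·10.25/11 = 17.7045° = 0.309003 rad
cos θ = 0.952637, sin θ = 0.304109 (intermediates below are computed at full precision and shown rounded to 5 d.p.)
v1: (-4,-2.5) → rotate → (-3.05028,-3.59803) → ×s → (-5.83574,-6.88368) → (-5.84,-6.88)
v2: (4,-4.5) → rotate → (5.17904,-3.07043) → ×s → (9.90844,-5.87430) → (9.91,-5.87)
v3: (4.5,-0.5) → rotate → (4.43892,0.89217) → ×s → (8.49247,1.70688) → (8.49,1.71)
v4: (3,3.5) → rotate → (1.79353,4.24656) → ×s → (3.43135,8.12444) → (3.43,8.12)
v5: (-2,4) → rotate → (-3.12171,3.20233) → ×s → (-5.97240,6.12664) → (-5.97,6.13)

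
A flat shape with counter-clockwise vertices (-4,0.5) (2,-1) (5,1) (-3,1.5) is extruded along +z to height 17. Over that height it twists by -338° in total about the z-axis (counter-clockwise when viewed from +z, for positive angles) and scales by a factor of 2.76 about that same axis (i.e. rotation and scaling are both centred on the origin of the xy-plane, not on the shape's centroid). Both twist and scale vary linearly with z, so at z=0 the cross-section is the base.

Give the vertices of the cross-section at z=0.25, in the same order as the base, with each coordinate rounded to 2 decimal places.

t = z/height = 0.25/17 = 0.0147059
s = 1 + (scale-1)·z/height = 1 + (2.76-1)·0.25/17 = 1.025882
θ = twist·z/height = -338°·0.25/17 = -4.9706° = -0.086753 rad
cos θ = 0.996239, sin θ = -0.086644 (intermediates below are computed at full precision and shown rounded to 5 d.p.)
v1: (-4,0.5) → rotate → (-3.94164,0.84470) → ×s → (-4.04365,0.86656) → (-4.04,0.87)
v2: (2,-1) → rotate → (1.90583,-1.16953) → ×s → (1.95516,-1.19980) → (1.96,-1.20)
v3: (5,1) → rotate → (5.06784,0.56302) → ×s → (5.19901,0.57759) → (5.20,0.58)
v4: (-3,1.5) → rotate → (-2.85875,1.75429) → ×s → (-2.93274,1.79970) → (-2.93,1.80)

Cross-section at z=0.25: (-4.04,0.87) (1.96,-1.20) (5.20,0.58) (-2.93,1.80)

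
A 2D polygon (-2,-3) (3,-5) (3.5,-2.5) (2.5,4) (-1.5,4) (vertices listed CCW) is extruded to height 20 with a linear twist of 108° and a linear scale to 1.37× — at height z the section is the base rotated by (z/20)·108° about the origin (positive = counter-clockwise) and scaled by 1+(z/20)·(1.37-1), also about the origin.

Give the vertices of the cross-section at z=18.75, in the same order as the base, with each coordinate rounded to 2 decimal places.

t = z/height = 18.75/20 = 0.9375
s = 1 + (scale-1)·z/height = 1 + (1.37-1)·18.75/20 = 1.346875
θ = twist·z/height = 108°·18.75/20 = 101.2500° = 1.767146 rad
cos θ = -0.195090, sin θ = 0.980785 (intermediates below are computed at full precision and shown rounded to 5 d.p.)
v1: (-2,-3) → rotate → (3.33254,-1.37630) → ×s → (4.48851,-1.85370) → (4.49,-1.85)
v2: (3,-5) → rotate → (4.31866,3.91781) → ×s → (5.81669,5.27680) → (5.82,5.28)
v3: (3.5,-2.5) → rotate → (1.76915,3.92047) → ×s → (2.38282,5.28039) → (2.38,5.28)
v4: (2.5,4) → rotate → (-4.41087,1.67160) → ×s → (-5.94089,2.25144) → (-5.94,2.25)
v5: (-1.5,4) → rotate → (-3.63051,-2.25154) → ×s → (-4.88984,-3.03254) → (-4.89,-3.03)

Cross-section at z=18.75: (4.49,-1.85) (5.82,5.28) (2.38,5.28) (-5.94,2.25) (-4.89,-3.03)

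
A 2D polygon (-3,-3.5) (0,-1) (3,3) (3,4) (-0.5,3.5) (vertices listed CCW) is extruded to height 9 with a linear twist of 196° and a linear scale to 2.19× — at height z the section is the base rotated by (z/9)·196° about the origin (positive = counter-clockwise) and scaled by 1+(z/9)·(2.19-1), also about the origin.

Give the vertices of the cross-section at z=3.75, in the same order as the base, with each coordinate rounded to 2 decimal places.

Cross-section at z=3.75: (4.53,-5.20) (1.48,-0.22) (-3.79,5.09) (-5.27,5.31) (-5.29,0.02)

t = z/height = 3.75/9 = 0.416667
s = 1 + (scale-1)·z/height = 1 + (2.19-1)·3.75/9 = 1.495833
θ = twist·z/height = 196°·3.75/9 = 81.6667° = 1.425352 rad
cos θ = 0.144932, sin θ = 0.989442 (intermediates below are computed at full precision and shown rounded to 5 d.p.)
v1: (-3,-3.5) → rotate → (3.02825,-3.47559) → ×s → (4.52976,-5.19890) → (4.53,-5.20)
v2: (0,-1) → rotate → (0.98944,-0.14493) → ×s → (1.48004,-0.21679) → (1.48,-0.22)
v3: (3,3) → rotate → (-2.53353,3.40312) → ×s → (-3.78974,5.09050) → (-3.79,5.09)
v4: (3,4) → rotate → (-3.52297,3.54805) → ×s → (-5.26978,5.30729) → (-5.27,5.31)
v5: (-0.5,3.5) → rotate → (-3.53551,0.01254) → ×s → (-5.28854,0.01876) → (-5.29,0.02)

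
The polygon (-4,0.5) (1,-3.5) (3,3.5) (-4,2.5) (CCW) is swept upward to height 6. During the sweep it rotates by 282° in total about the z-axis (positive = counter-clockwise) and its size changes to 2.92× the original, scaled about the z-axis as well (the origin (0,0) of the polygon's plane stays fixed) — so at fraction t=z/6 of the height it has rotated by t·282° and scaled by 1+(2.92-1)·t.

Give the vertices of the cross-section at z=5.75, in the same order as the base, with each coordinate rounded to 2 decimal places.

Cross-section at z=5.75: (1.37,11.37) (-9.93,-2.88) (9.98,-8.48) (7.05,11.39)

t = z/height = 5.75/6 = 0.958333
s = 1 + (scale-1)·z/height = 1 + (2.92-1)·5.75/6 = 2.840000
θ = twist·z/height = 282°·5.75/6 = 270.2500° = 4.716752 rad
cos θ = 0.004363, sin θ = -0.999990 (intermediates below are computed at full precision and shown rounded to 5 d.p.)
v1: (-4,0.5) → rotate → (0.48254,4.00214) → ×s → (1.37042,11.36609) → (1.37,11.37)
v2: (1,-3.5) → rotate → (-3.49560,-1.01526) → ×s → (-9.92751,-2.88334) → (-9.93,-2.88)
v3: (3,3.5) → rotate → (3.51306,-2.98470) → ×s → (9.97708,-8.47655) → (9.98,-8.48)
v4: (-4,2.5) → rotate → (2.48252,4.01087) → ×s → (7.05037,11.39087) → (7.05,11.39)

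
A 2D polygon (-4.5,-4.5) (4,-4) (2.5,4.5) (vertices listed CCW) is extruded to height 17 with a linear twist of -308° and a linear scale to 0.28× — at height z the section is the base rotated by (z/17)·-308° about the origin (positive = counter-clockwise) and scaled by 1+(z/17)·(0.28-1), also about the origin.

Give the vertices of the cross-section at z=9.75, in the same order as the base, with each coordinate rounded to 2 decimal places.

t = z/height = 9.75/17 = 0.573529
s = 1 + (scale-1)·z/height = 1 + (0.28-1)·9.75/17 = 0.587059
θ = twist·z/height = -308°·9.75/17 = -176.6471° = -3.083073 rad
cos θ = -0.998288, sin θ = -0.058486 (intermediates below are computed at full precision and shown rounded to 5 d.p.)
v1: (-4.5,-4.5) → rotate → (4.22911,4.75549) → ×s → (2.48274,2.79175) → (2.48,2.79)
v2: (4,-4) → rotate → (-4.22710,3.75921) → ×s → (-2.48156,2.20688) → (-2.48,2.21)
v3: (2.5,4.5) → rotate → (-2.23253,-4.63851) → ×s → (-1.31063,-2.72308) → (-1.31,-2.72)

Cross-section at z=9.75: (2.48,2.79) (-2.48,2.21) (-1.31,-2.72)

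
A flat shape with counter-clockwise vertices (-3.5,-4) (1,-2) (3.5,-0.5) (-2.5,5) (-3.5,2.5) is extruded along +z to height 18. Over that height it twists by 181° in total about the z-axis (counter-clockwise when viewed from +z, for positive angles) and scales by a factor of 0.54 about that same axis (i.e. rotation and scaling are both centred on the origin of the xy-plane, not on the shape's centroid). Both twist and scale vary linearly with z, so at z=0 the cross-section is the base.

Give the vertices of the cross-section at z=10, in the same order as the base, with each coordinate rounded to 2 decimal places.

t = z/height = 10/18 = 0.555556
s = 1 + (scale-1)·z/height = 1 + (0.54-1)·10/18 = 0.744444
θ = twist·z/height = 181°·10/18 = 100.5556° = 1.755026 rad
cos θ = -0.183189, sin θ = 0.983078 (intermediates below are computed at full precision and shown rounded to 5 d.p.)
v1: (-3.5,-4) → rotate → (4.57347,-2.70802) → ×s → (3.40470,-2.01597) → (3.40,-2.02)
v2: (1,-2) → rotate → (1.78297,1.34946) → ×s → (1.32732,1.00459) → (1.33,1.00)
v3: (3.5,-0.5) → rotate → (-0.14962,3.53237) → ×s → (-0.11139,2.62965) → (-0.11,2.63)
v4: (-2.5,5) → rotate → (-4.45742,-3.37364) → ×s → (-3.31830,-2.51149) → (-3.32,-2.51)
v5: (-3.5,2.5) → rotate → (-1.81653,-3.89874) → ×s → (-1.35231,-2.90240) → (-1.35,-2.90)

Cross-section at z=10: (3.40,-2.02) (1.33,1.00) (-0.11,2.63) (-3.32,-2.51) (-1.35,-2.90)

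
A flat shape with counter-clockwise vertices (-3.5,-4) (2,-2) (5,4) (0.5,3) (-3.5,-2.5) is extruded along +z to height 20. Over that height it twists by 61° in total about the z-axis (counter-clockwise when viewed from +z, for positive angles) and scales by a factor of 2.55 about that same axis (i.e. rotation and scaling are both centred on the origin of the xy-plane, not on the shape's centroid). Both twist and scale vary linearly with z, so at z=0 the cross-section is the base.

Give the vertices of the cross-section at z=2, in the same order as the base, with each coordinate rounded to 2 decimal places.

t = z/height = 2/20 = 0.1
s = 1 + (scale-1)·z/height = 1 + (2.55-1)·2/20 = 1.155000
θ = twist·z/height = 61°·2/20 = 6.1000° = 0.106465 rad
cos θ = 0.994338, sin θ = 0.106264 (intermediates below are computed at full precision and shown rounded to 5 d.p.)
v1: (-3.5,-4) → rotate → (-3.05513,-4.34928) → ×s → (-3.52867,-5.02341) → (-3.53,-5.02)
v2: (2,-2) → rotate → (2.20120,-1.77615) → ×s → (2.54239,-2.05145) → (2.54,-2.05)
v3: (5,4) → rotate → (4.54663,4.50867) → ×s → (5.25136,5.20752) → (5.25,5.21)
v4: (0.5,3) → rotate → (0.17838,3.03615) → ×s → (0.20603,3.50675) → (0.21,3.51)
v5: (-3.5,-2.5) → rotate → (-3.21452,-2.85777) → ×s → (-3.71277,-3.30072) → (-3.71,-3.30)

Cross-section at z=2: (-3.53,-5.02) (2.54,-2.05) (5.25,5.21) (0.21,3.51) (-3.71,-3.30)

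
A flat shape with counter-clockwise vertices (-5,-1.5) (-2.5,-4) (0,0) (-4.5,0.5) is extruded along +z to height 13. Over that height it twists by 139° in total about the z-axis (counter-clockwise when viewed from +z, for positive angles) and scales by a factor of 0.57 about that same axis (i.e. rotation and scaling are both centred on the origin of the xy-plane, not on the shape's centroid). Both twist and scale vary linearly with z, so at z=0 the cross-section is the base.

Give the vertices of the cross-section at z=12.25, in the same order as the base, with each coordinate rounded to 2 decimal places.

t = z/height = 12.25/13 = 0.942308
s = 1 + (scale-1)·z/height = 1 + (0.57-1)·12.25/13 = 0.594808
θ = twist·z/height = 139°·12.25/13 = 130.9808° = 2.286046 rad
cos θ = -0.655806, sin θ = 0.754930 (intermediates below are computed at full precision and shown rounded to 5 d.p.)
v1: (-5,-1.5) → rotate → (4.41142,-2.79094) → ×s → (2.62395,-1.66007) → (2.62,-1.66)
v2: (-2.5,-4) → rotate → (4.65923,0.73590) → ×s → (2.77135,0.43772) → (2.77,0.44)
v3: (0,0) → rotate → (0.00000,0.00000) → ×s → (0.00000,0.00000) → (0.00,0.00)
v4: (-4.5,0.5) → rotate → (2.57366,-3.72509) → ×s → (1.53083,-2.21571) → (1.53,-2.22)

Cross-section at z=12.25: (2.62,-1.66) (2.77,0.44) (0.00,0.00) (1.53,-2.22)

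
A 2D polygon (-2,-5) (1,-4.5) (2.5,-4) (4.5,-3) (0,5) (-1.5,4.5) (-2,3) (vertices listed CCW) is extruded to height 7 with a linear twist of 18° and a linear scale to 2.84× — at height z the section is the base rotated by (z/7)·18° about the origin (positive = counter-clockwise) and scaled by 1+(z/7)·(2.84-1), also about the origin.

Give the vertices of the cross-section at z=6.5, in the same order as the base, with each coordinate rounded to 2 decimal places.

Cross-section at z=6.5: (-1.29,-14.53) (6.10,-10.89) (9.60,-8.43) (14.01,-4.28) (-3.89,12.97) (-7.40,10.51) (-7.53,6.22)

t = z/height = 6.5/7 = 0.928571
s = 1 + (scale-1)·z/height = 1 + (2.84-1)·6.5/7 = 2.708571
θ = twist·z/height = 18°·6.5/7 = 16.7143° = 0.291719 rad
cos θ = 0.957751, sin θ = 0.287599 (intermediates below are computed at full precision and shown rounded to 5 d.p.)
v1: (-2,-5) → rotate → (-0.47750,-5.36395) → ×s → (-1.29336,-14.52865) → (-1.29,-14.53)
v2: (1,-4.5) → rotate → (2.25195,-4.02228) → ×s → (6.09956,-10.89463) → (6.10,-10.89)
v3: (2.5,-4) → rotate → (3.54477,-3.11200) → ×s → (9.60127,-8.42909) → (9.60,-8.43)
v4: (4.5,-3) → rotate → (5.17268,-1.57906) → ×s → (14.01056,-4.27698) → (14.01,-4.28)
v5: (0,5) → rotate → (-1.43800,4.78875) → ×s → (-3.89492,12.97068) → (-3.89,12.97)
v6: (-1.5,4.5) → rotate → (-2.73082,3.87848) → ×s → (-7.39663,10.50514) → (-7.40,10.51)
v7: (-2,3) → rotate → (-2.77830,2.29805) → ×s → (-7.52522,6.22444) → (-7.53,6.22)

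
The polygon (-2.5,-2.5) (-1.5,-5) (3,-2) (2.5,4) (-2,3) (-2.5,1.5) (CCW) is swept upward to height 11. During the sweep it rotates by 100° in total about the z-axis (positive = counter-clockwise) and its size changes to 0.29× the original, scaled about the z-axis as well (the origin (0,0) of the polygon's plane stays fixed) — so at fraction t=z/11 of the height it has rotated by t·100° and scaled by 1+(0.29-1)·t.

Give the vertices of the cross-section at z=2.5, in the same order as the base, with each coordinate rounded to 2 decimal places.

Cross-section at z=2.5: (-1.12,-2.74) (0.46,-4.35) (2.97,-0.58) (0.64,3.90) (-2.52,1.67) (-2.42,0.35)

t = z/height = 2.5/11 = 0.227273
s = 1 + (scale-1)·z/height = 1 + (0.29-1)·2.5/11 = 0.838636
θ = twist·z/height = 100°·2.5/11 = 22.7273° = 0.396666 rad
cos θ = 0.922354, sin θ = 0.386345 (intermediates below are computed at full precision and shown rounded to 5 d.p.)
v1: (-2.5,-2.5) → rotate → (-1.34002,-3.27175) → ×s → (-1.12379,-2.74381) → (-1.12,-2.74)
v2: (-1.5,-5) → rotate → (0.54819,-5.19129) → ×s → (0.45974,-4.35360) → (0.46,-4.35)
v3: (3,-2) → rotate → (3.53975,-0.68567) → ×s → (2.96857,-0.57503) → (2.97,-0.58)
v4: (2.5,4) → rotate → (0.76051,4.65528) → ×s → (0.63779,3.90409) → (0.64,3.90)
v5: (-2,3) → rotate → (-3.00374,1.99437) → ×s → (-2.51905,1.67255) → (-2.52,1.67)
v6: (-2.5,1.5) → rotate → (-2.88540,0.41767) → ×s → (-2.41980,0.35027) → (-2.42,0.35)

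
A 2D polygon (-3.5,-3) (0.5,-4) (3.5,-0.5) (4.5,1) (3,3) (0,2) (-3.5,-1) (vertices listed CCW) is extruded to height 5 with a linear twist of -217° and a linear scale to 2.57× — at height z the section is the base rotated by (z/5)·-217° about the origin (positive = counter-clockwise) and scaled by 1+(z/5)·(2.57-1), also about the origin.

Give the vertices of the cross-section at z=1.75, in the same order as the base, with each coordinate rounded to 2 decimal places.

t = z/height = 1.75/5 = 0.35
s = 1 + (scale-1)·z/height = 1 + (2.57-1)·1.75/5 = 1.549500
θ = twist·z/height = -217°·1.75/5 = -75.9500° = -1.325578 rad
cos θ = 0.242769, sin θ = -0.970084 (intermediates below are computed at full precision and shown rounded to 5 d.p.)
v1: (-3.5,-3) → rotate → (-3.75994,2.66699) → ×s → (-5.82603,4.13250) → (-5.83,4.13)
v2: (0.5,-4) → rotate → (-3.75895,-1.45612) → ×s → (-5.82450,-2.25625) → (-5.82,-2.26)
v3: (3.5,-0.5) → rotate → (0.36465,-3.51668) → ×s → (0.56502,-5.44909) → (0.57,-5.45)
v4: (4.5,1) → rotate → (2.06254,-4.12261) → ×s → (3.19591,-6.38799) → (3.20,-6.39)
v5: (3,3) → rotate → (3.63856,-2.18195) → ×s → (5.63795,-3.38093) → (5.64,-3.38)
v6: (0,2) → rotate → (1.94017,0.48554) → ×s → (3.00629,0.75234) → (3.01,0.75)
v7: (-3.5,-1) → rotate → (-1.81977,3.15253) → ×s → (-2.81974,4.88484) → (-2.82,4.88)

Cross-section at z=1.75: (-5.83,4.13) (-5.82,-2.26) (0.57,-5.45) (3.20,-6.39) (5.64,-3.38) (3.01,0.75) (-2.82,4.88)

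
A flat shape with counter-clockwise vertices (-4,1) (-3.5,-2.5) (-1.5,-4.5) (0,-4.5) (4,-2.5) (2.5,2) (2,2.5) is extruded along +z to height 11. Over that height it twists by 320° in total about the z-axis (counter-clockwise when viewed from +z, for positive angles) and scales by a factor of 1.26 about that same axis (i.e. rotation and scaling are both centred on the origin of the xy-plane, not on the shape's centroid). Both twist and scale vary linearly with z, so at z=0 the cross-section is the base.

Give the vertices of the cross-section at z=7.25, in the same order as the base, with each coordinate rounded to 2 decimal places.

t = z/height = 7.25/11 = 0.659091
s = 1 + (scale-1)·z/height = 1 + (1.26-1)·7.25/11 = 1.171364
θ = twist·z/height = 320°·7.25/11 = 210.9091° = 3.681058 rad
cos θ = -0.857983, sin θ = -0.513677 (intermediates below are computed at full precision and shown rounded to 5 d.p.)
v1: (-4,1) → rotate → (3.94561,1.19673) → ×s → (4.62175,1.40180) → (4.62,1.40)
v2: (-3.5,-2.5) → rotate → (1.71875,3.94283) → ×s → (2.01328,4.61849) → (2.01,4.62)
v3: (-1.5,-4.5) → rotate → (-1.02457,4.63144) → ×s → (-1.20015,5.42510) → (-1.20,5.43)
v4: (0,-4.5) → rotate → (-2.31155,3.86093) → ×s → (-2.70766,4.52255) → (-2.71,4.52)
v5: (4,-2.5) → rotate → (-4.71613,0.09025) → ×s → (-5.52430,0.10571) → (-5.52,0.11)
v6: (2.5,2) → rotate → (-1.11760,-3.00016) → ×s → (-1.30912,-3.51428) → (-1.31,-3.51)
v7: (2,2.5) → rotate → (-0.43177,-3.17231) → ×s → (-0.50576,-3.71593) → (-0.51,-3.72)

Cross-section at z=7.25: (4.62,1.40) (2.01,4.62) (-1.20,5.43) (-2.71,4.52) (-5.52,0.11) (-1.31,-3.51) (-0.51,-3.72)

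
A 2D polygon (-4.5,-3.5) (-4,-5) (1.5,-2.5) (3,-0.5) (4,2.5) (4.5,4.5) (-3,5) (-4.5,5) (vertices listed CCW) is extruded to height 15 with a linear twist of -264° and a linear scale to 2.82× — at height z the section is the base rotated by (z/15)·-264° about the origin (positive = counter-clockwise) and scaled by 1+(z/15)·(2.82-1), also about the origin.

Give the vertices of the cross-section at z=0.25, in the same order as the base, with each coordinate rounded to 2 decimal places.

t = z/height = 0.25/15 = 0.0166667
s = 1 + (scale-1)·z/height = 1 + (2.82-1)·0.25/15 = 1.030333
θ = twist·z/height = -264°·0.25/15 = -4.4000° = -0.076794 rad
cos θ = 0.997053, sin θ = -0.076719 (intermediates below are computed at full precision and shown rounded to 5 d.p.)
v1: (-4.5,-3.5) → rotate → (-4.75525,-3.14445) → ×s → (-4.89950,-3.23983) → (-4.90,-3.24)
v2: (-4,-5) → rotate → (-4.37181,-4.67839) → ×s → (-4.50442,-4.82030) → (-4.50,-4.82)
v3: (1.5,-2.5) → rotate → (1.30378,-2.60771) → ×s → (1.34333,-2.68681) → (1.34,-2.69)
v4: (3,-0.5) → rotate → (2.95280,-0.72868) → ×s → (3.04237,-0.75079) → (3.04,-0.75)
v5: (4,2.5) → rotate → (4.18001,2.18576) → ×s → (4.30680,2.25206) → (4.31,2.25)
v6: (4.5,4.5) → rotate → (4.83197,4.14150) → ×s → (4.97854,4.26713) → (4.98,4.27)
v7: (-3,5) → rotate → (-2.60756,5.21542) → ×s → (-2.68666,5.37362) → (-2.69,5.37)
v8: (-4.5,5) → rotate → (-4.10314,5.33050) → ×s → (-4.22760,5.49219) → (-4.23,5.49)

Cross-section at z=0.25: (-4.90,-3.24) (-4.50,-4.82) (1.34,-2.69) (3.04,-0.75) (4.31,2.25) (4.98,4.27) (-2.69,5.37) (-4.23,5.49)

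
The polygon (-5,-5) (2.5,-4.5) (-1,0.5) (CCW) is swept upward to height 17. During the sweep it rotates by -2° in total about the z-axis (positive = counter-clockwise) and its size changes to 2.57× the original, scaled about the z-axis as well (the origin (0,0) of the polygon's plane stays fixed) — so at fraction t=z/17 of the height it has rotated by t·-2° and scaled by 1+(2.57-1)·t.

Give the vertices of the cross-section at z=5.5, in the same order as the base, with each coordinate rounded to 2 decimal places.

t = z/height = 5.5/17 = 0.323529
s = 1 + (scale-1)·z/height = 1 + (2.57-1)·5.5/17 = 1.507941
θ = twist·z/height = -2°·5.5/17 = -0.6471° = -0.011293 rad
cos θ = 0.999936, sin θ = -0.011293 (intermediates below are computed at full precision and shown rounded to 5 d.p.)
v1: (-5,-5) → rotate → (-5.05615,-4.94322) → ×s → (-7.62437,-7.45408) → (-7.62,-7.45)
v2: (2.5,-4.5) → rotate → (2.44902,-4.52795) → ×s → (3.69298,-6.82788) → (3.69,-6.83)
v3: (-1,0.5) → rotate → (-0.99429,0.51126) → ×s → (-1.49933,0.77095) → (-1.50,0.77)

Cross-section at z=5.5: (-7.62,-7.45) (3.69,-6.83) (-1.50,0.77)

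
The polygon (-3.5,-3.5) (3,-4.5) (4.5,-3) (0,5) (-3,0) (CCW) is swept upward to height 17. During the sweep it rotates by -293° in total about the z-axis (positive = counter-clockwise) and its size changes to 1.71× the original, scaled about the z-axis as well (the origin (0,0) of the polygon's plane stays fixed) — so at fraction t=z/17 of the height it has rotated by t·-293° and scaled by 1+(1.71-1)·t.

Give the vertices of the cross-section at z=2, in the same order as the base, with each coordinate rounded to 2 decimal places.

t = z/height = 2/17 = 0.117647
s = 1 + (scale-1)·z/height = 1 + (1.71-1)·2/17 = 1.083529
θ = twist·z/height = -293°·2/17 = -34.4706° = -0.601625 rad
cos θ = 0.824417, sin θ = -0.565983 (intermediates below are computed at full precision and shown rounded to 5 d.p.)
v1: (-3.5,-3.5) → rotate → (-4.86640,-0.90452) → ×s → (-5.27289,-0.98007) → (-5.27,-0.98)
v2: (3,-4.5) → rotate → (-0.07367,-5.40783) → ×s → (-0.07983,-5.85954) → (-0.08,-5.86)
v3: (4.5,-3) → rotate → (2.01193,-5.02017) → ×s → (2.17998,-5.43951) → (2.18,-5.44)
v4: (0,5) → rotate → (2.82992,4.12208) → ×s → (3.06630,4.46640) → (3.07,4.47)
v5: (-3,0) → rotate → (-2.47325,1.69795) → ×s → (-2.67984,1.83978) → (-2.68,1.84)

Cross-section at z=2: (-5.27,-0.98) (-0.08,-5.86) (2.18,-5.44) (3.07,4.47) (-2.68,1.84)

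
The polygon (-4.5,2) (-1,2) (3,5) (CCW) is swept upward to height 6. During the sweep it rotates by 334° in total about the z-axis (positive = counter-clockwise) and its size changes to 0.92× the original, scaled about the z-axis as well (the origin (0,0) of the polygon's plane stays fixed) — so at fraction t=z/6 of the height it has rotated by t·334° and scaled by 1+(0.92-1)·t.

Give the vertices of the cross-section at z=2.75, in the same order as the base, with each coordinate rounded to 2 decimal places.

Cross-section at z=2.75: (2.99,-3.68) (-0.01,-2.15) (-4.76,-2.99)

t = z/height = 2.75/6 = 0.458333
s = 1 + (scale-1)·z/height = 1 + (0.92-1)·2.75/6 = 0.963333
θ = twist·z/height = 334°·2.75/6 = 153.0833° = 2.671808 rad
cos θ = -0.891666, sin θ = 0.452694 (intermediates below are computed at full precision and shown rounded to 5 d.p.)
v1: (-4.5,2) → rotate → (3.10711,-3.82046) → ×s → (2.99318,-3.68037) → (2.99,-3.68)
v2: (-1,2) → rotate → (-0.01372,-2.23603) → ×s → (-0.01322,-2.15404) → (-0.01,-2.15)
v3: (3,5) → rotate → (-4.93847,-3.10025) → ×s → (-4.75739,-2.98657) → (-4.76,-2.99)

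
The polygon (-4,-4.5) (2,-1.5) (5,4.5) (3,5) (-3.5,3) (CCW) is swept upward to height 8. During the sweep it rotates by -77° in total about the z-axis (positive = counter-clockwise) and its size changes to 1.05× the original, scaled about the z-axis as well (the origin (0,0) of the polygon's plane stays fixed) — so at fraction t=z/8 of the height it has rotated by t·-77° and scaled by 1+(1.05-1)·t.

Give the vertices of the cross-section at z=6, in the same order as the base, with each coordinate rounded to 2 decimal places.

t = z/height = 6/8 = 0.75
s = 1 + (scale-1)·z/height = 1 + (1.05-1)·6/8 = 1.037500
θ = twist·z/height = -77°·6/8 = -57.7500° = -1.007928 rad
cos θ = 0.533615, sin θ = -0.845728 (intermediates below are computed at full precision and shown rounded to 5 d.p.)
v1: (-4,-4.5) → rotate → (-5.94023,0.98165) → ×s → (-6.16299,1.01846) → (-6.16,1.02)
v2: (2,-1.5) → rotate → (-0.20136,-2.49188) → ×s → (-0.20891,-2.58532) → (-0.21,-2.59)
v3: (5,4.5) → rotate → (6.47385,-1.82737) → ×s → (6.71662,-1.89590) → (6.72,-1.90)
v4: (3,5) → rotate → (5.82948,0.13089) → ×s → (6.04809,0.13580) → (6.05,0.14)
v5: (-3.5,3) → rotate → (0.66953,4.56089) → ×s → (0.69464,4.73192) → (0.69,4.73)

Cross-section at z=6: (-6.16,1.02) (-0.21,-2.59) (6.72,-1.90) (6.05,0.14) (0.69,4.73)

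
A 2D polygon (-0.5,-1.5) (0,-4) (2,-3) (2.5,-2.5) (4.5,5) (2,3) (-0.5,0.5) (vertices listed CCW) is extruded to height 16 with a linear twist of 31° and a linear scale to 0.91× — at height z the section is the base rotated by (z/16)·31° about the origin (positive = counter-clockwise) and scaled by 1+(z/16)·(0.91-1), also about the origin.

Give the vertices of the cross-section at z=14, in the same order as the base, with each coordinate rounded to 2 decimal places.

Cross-section at z=14: (0.22,-1.44) (1.68,-3.28) (2.90,-1.62) (3.10,-1.00) (1.59,5.99) (0.38,3.30) (-0.62,0.20)

t = z/height = 14/16 = 0.875
s = 1 + (scale-1)·z/height = 1 + (0.91-1)·14/16 = 0.921250
θ = twist·z/height = 31°·14/16 = 27.1250° = 0.473421 rad
cos θ = 0.890014, sin θ = 0.455933 (intermediates below are computed at full precision and shown rounded to 5 d.p.)
v1: (-0.5,-1.5) → rotate → (0.23889,-1.56299) → ×s → (0.22008,-1.43990) → (0.22,-1.44)
v2: (0,-4) → rotate → (1.82373,-3.56006) → ×s → (1.68011,-3.27970) → (1.68,-3.28)
v3: (2,-3) → rotate → (3.14783,-1.75818) → ×s → (2.89994,-1.61972) → (2.90,-1.62)
v4: (2.5,-2.5) → rotate → (3.36487,-1.08520) → ×s → (3.09988,-0.99974) → (3.10,-1.00)
v5: (4.5,5) → rotate → (1.72540,6.50177) → ×s → (1.58952,5.98976) → (1.59,5.99)
v6: (2,3) → rotate → (0.41223,3.58191) → ×s → (0.37977,3.29983) → (0.38,3.30)
v7: (-0.5,0.5) → rotate → (-0.67297,0.21704) → ×s → (-0.61998,0.19995) → (-0.62,0.20)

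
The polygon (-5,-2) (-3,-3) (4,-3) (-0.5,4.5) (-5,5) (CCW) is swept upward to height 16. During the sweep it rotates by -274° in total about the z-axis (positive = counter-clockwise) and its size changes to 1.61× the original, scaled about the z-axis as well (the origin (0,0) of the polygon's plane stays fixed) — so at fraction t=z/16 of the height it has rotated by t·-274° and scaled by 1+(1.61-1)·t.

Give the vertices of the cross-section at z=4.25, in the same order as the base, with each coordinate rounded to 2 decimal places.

t = z/height = 4.25/16 = 0.265625
s = 1 + (scale-1)·z/height = 1 + (1.61-1)·4.25/16 = 1.162031
θ = twist·z/height = -274°·4.25/16 = -72.7813° = -1.270272 rad
cos θ = 0.296021, sin θ = -0.955182 (intermediates below are computed at full precision and shown rounded to 5 d.p.)
v1: (-5,-2) → rotate → (-3.39047,4.18387) → ×s → (-3.93983,4.86178) → (-3.94,4.86)
v2: (-3,-3) → rotate → (-3.75361,1.97748) → ×s → (-4.36181,2.29790) → (-4.36,2.30)
v3: (4,-3) → rotate → (-1.68146,-4.70879) → ×s → (-1.95391,-5.47176) → (-1.95,-5.47)
v4: (-0.5,4.5) → rotate → (4.15031,1.80968) → ×s → (4.82279,2.10291) → (4.82,2.10)
v5: (-5,5) → rotate → (3.29580,6.25601) → ×s → (3.82983,7.26968) → (3.83,7.27)

Cross-section at z=4.25: (-3.94,4.86) (-4.36,2.30) (-1.95,-5.47) (4.82,2.10) (3.83,7.27)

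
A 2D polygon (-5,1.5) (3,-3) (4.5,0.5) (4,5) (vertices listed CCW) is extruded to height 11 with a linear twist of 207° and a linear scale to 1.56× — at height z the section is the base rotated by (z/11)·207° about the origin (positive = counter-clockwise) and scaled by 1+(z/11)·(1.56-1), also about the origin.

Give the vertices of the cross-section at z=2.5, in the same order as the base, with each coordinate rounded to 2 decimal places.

t = z/height = 2.5/11 = 0.227273
s = 1 + (scale-1)·z/height = 1 + (1.56-1)·2.5/11 = 1.127273
θ = twist·z/height = 207°·2.5/11 = 47.0455° = 0.821098 rad
cos θ = 0.681418, sin θ = 0.731895 (intermediates below are computed at full precision and shown rounded to 5 d.p.)
v1: (-5,1.5) → rotate → (-4.50493,-2.63735) → ×s → (-5.07829,-2.97301) → (-5.08,-2.97)
v2: (3,-3) → rotate → (4.23994,0.15143) → ×s → (4.77957,0.17070) → (4.78,0.17)
v3: (4.5,0.5) → rotate → (2.70043,3.63423) → ×s → (3.04412,4.09677) → (3.04,4.10)
v4: (4,5) → rotate → (-0.93380,6.33467) → ×s → (-1.05265,7.14090) → (-1.05,7.14)

Cross-section at z=2.5: (-5.08,-2.97) (4.78,0.17) (3.04,4.10) (-1.05,7.14)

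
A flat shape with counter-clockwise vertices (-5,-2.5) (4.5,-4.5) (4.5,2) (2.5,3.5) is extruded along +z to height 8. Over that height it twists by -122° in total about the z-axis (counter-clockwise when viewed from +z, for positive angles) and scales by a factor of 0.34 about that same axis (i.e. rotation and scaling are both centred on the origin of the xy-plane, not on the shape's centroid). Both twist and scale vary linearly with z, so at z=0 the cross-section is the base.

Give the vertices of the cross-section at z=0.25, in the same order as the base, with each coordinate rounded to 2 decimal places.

Cross-section at z=0.25: (-5.05,-2.12) (4.10,-4.69) (4.53,1.66) (2.67,3.26)

t = z/height = 0.25/8 = 0.03125
s = 1 + (scale-1)·z/height = 1 + (0.34-1)·0.25/8 = 0.979375
θ = twist·z/height = -122°·0.25/8 = -3.8125° = -0.066541 rad
cos θ = 0.997787, sin θ = -0.066492 (intermediates below are computed at full precision and shown rounded to 5 d.p.)
v1: (-5,-2.5) → rotate → (-5.15516,-2.16201) → ×s → (-5.04884,-2.11742) → (-5.05,-2.12)
v2: (4.5,-4.5) → rotate → (4.19083,-4.78925) → ×s → (4.10439,-4.69048) → (4.10,-4.69)
v3: (4.5,2) → rotate → (4.62302,1.69636) → ×s → (4.52767,1.66137) → (4.53,1.66)
v4: (2.5,3.5) → rotate → (2.72719,3.32603) → ×s → (2.67094,3.25743) → (2.67,3.26)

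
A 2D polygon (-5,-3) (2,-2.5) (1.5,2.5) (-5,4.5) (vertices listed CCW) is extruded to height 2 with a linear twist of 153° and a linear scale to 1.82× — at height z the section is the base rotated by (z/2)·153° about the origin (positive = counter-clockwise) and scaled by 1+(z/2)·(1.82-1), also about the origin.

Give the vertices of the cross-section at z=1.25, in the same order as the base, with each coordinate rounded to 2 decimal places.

t = z/height = 1.25/2 = 0.625
s = 1 + (scale-1)·z/height = 1 + (1.82-1)·1.25/2 = 1.512500
θ = twist·z/height = 153°·1.25/2 = 95.6250° = 1.668971 rad
cos θ = -0.098017, sin θ = 0.995185 (intermediates below are computed at full precision and shown rounded to 5 d.p.)
v1: (-5,-3) → rotate → (3.47564,-4.68187) → ×s → (5.25691,-7.08133) → (5.26,-7.08)
v2: (2,-2.5) → rotate → (2.29193,2.23541) → ×s → (3.46654,3.38106) → (3.47,3.38)
v3: (1.5,2.5) → rotate → (-2.63499,1.24773) → ×s → (-3.98542,1.88720) → (-3.99,1.89)
v4: (-5,4.5) → rotate → (-3.98825,-5.41700) → ×s → (-6.03222,-8.19321) → (-6.03,-8.19)

Cross-section at z=1.25: (5.26,-7.08) (3.47,3.38) (-3.99,1.89) (-6.03,-8.19)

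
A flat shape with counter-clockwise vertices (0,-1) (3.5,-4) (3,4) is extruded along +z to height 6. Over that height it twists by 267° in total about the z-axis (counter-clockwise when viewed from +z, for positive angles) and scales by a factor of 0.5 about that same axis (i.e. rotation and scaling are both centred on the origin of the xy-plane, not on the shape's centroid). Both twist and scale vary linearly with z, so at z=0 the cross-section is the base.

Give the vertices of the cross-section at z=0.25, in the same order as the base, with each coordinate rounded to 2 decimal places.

Cross-section at z=0.25: (0.19,-0.96) (4.12,-3.18) (2.13,4.41)

t = z/height = 0.25/6 = 0.0416667
s = 1 + (scale-1)·z/height = 1 + (0.5-1)·0.25/6 = 0.979167
θ = twist·z/height = 267°·0.25/6 = 11.1250° = 0.194168 rad
cos θ = 0.981209, sin θ = 0.192950 (intermediates below are computed at full precision and shown rounded to 5 d.p.)
v1: (0,-1) → rotate → (0.19295,-0.98121) → ×s → (0.18893,-0.96077) → (0.19,-0.96)
v2: (3.5,-4) → rotate → (4.20603,-3.24951) → ×s → (4.11840,-3.18181) → (4.12,-3.18)
v3: (3,4) → rotate → (2.17183,4.50368) → ×s → (2.12658,4.40986) → (2.13,4.41)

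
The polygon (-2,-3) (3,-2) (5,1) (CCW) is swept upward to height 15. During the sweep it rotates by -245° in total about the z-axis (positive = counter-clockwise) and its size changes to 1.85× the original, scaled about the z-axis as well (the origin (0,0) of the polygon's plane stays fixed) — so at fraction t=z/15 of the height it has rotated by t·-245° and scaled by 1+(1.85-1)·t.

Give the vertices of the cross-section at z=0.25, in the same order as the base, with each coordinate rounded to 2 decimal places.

t = z/height = 0.25/15 = 0.0166667
s = 1 + (scale-1)·z/height = 1 + (1.85-1)·0.25/15 = 1.014167
θ = twist·z/height = -245°·0.25/15 = -4.0833° = -0.071268 rad
cos θ = 0.997462, sin θ = -0.071207 (intermediates below are computed at full precision and shown rounded to 5 d.p.)
v1: (-2,-3) → rotate → (-2.20854,-2.84997) → ×s → (-2.23983,-2.89034) → (-2.24,-2.89)
v2: (3,-2) → rotate → (2.84997,-2.20854) → ×s → (2.89034,-2.23983) → (2.89,-2.24)
v3: (5,1) → rotate → (5.05851,0.64143) → ×s → (5.13018,0.65051) → (5.13,0.65)

Cross-section at z=0.25: (-2.24,-2.89) (2.89,-2.24) (5.13,0.65)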